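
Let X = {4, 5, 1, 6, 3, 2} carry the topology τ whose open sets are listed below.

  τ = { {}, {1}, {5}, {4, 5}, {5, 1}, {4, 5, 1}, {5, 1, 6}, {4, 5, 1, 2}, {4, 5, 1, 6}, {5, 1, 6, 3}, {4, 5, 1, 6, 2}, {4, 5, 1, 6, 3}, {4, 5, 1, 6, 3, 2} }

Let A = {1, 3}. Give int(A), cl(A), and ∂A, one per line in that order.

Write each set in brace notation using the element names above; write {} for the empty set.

interior: largest open inside A is {1} (from {}, {1})
cl via duality: int({4, 5, 6, 2}) = {4, 5}, so X∖{4, 5} = {1, 6, 3, 2}
cl∖int = {6, 3, 2}

int(A) = {1}
cl(A)  = {1, 6, 3, 2}
∂A     = {6, 3, 2}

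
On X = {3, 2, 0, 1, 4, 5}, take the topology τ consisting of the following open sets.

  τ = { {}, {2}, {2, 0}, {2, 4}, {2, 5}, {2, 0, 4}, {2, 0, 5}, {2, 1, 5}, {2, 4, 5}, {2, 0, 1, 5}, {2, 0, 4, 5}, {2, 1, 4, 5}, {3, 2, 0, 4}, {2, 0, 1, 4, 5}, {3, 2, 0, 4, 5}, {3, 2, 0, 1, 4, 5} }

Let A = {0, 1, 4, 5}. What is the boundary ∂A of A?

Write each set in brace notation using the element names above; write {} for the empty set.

interior: largest open inside A is {} (from {})
cl via duality: int({3, 2}) = {2}, so X∖{2} = {3, 0, 1, 4, 5}
cl∖int = {3, 0, 1, 4, 5}

{3, 0, 1, 4, 5}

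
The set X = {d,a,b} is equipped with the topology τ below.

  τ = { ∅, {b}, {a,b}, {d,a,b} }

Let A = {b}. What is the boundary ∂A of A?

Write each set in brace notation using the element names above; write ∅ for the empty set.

{d,a}

interior: largest open inside A is {b} (from ∅, {b})
cl via duality: int({d,a}) = ∅, so X∖∅ = {d,a,b}
cl∖int = {d,a}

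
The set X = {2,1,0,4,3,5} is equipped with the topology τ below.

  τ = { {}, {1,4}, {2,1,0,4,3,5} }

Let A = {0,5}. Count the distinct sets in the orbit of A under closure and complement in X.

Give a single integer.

6

closure: X∖int(X∖A) = X∖{1,4} = {2,0,3,5}
Let k=closure and c=complement:
  1. A     = {0,5}
  2. kA    = {2,0,3,5}
  3. cA    = {2,1,4,3}
  4. ckA   = {1,4}
  5. kcA   = {2,1,0,4,3,5}
  6. ckcA  = {}
— saturated at 6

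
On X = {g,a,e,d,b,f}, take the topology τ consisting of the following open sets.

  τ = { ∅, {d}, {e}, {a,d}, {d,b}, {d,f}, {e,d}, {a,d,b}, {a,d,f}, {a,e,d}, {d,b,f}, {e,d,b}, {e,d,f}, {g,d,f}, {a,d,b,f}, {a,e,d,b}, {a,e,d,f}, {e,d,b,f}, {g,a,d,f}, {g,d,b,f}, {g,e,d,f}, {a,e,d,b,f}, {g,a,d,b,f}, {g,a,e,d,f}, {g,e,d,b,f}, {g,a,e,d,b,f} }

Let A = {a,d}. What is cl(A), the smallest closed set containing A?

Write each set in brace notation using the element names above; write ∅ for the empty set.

{g,a,d,b,f}

cl via duality: int({g,e,b,f}) = {e}, so X∖{e} = {g,a,d,b,f}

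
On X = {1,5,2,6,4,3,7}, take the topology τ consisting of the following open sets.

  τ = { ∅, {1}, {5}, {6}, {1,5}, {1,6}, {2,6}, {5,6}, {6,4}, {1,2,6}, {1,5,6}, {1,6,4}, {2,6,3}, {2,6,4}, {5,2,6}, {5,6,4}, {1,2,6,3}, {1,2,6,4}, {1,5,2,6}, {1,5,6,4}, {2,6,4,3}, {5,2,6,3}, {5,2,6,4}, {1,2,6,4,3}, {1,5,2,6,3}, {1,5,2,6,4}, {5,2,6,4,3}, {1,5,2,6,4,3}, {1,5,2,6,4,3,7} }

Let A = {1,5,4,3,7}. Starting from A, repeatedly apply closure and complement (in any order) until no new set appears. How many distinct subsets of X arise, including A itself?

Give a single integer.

6

cl via duality: int({2,6}) = {2,6}, so X∖{2,6} = {1,5,4,3,7}
Write k for closure, c for complement:
  1. A     = {1,5,4,3,7}
  2. cA    = {2,6}
  3. kcA   = {2,6,4,3,7}
  4. ckcA  = {1,5}
  5. kckcA = {1,5,7}
  6. ckckcA = {2,6,4,3}
applying k or c yields no new set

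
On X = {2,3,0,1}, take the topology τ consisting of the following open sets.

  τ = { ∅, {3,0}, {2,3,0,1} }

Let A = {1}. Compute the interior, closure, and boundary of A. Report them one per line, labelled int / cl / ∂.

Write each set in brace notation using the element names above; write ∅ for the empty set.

interior: largest open inside A is ∅ (from ∅)
cl via duality: int({2,3,0}) = {3,0}, so X∖{3,0} = {2,1}
cl∖int = {2,1}

int(A) = ∅
cl(A)  = {2,1}
∂A     = {2,1}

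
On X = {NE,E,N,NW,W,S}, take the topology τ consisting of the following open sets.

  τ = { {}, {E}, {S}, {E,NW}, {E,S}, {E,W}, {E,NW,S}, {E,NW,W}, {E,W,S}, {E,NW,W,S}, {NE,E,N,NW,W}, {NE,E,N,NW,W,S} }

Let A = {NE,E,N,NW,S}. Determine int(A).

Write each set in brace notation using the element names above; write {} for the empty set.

open subsets of A: {}, {S}, {E}, {E,NW}, {E,S}, {E,NW,S}; so int(A) = {E,NW,S}

{E,NW,S}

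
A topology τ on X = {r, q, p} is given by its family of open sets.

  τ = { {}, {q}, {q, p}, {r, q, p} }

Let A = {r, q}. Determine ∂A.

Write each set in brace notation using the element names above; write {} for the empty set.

{r, p}

U open, U⊆A: {}, {q}. int(A) = ⋃ = {q}
X∖A={p}, int(X∖A)={}, hence cl(A)={r, q, p}
∂A: remove int from cl → {r, p}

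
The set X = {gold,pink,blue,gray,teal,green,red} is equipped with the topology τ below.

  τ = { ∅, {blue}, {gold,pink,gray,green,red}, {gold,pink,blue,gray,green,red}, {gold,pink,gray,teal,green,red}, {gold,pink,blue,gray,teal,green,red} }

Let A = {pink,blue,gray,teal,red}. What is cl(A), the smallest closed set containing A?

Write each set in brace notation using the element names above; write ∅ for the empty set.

complement {gold,green}; its interior ∅; cl(A) = X∖∅ = {gold,pink,blue,gray,teal,green,red}

{gold,pink,blue,gray,teal,green,red}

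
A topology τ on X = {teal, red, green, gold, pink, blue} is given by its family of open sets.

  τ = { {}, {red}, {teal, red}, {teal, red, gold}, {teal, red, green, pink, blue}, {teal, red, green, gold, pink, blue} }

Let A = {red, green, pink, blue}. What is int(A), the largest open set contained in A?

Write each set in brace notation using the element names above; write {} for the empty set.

interior: largest open inside A is {red} (from {}, {red})

{red}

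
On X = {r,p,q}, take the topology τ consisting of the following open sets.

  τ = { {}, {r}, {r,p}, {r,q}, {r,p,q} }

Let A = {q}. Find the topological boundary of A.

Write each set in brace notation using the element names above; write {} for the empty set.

open subsets of A: {}; so int(A) = {}
closure: X∖int(X∖A) = X∖{r,p} = {q}
∂A = {q} minus {} = {q}

{q}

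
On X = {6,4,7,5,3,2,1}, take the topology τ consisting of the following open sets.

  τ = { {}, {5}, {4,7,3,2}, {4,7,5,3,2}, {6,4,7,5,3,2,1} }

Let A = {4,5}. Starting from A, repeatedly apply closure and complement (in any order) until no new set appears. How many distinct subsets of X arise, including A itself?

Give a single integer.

8

X∖A={6,7,3,2,1}, int(X∖A)={}, hence cl(A)={6,4,7,5,3,2,1}
Orbit (k=closure, c=complement):
  1. A     = {4,5}
  2. kA    = {6,4,7,5,3,2,1}
  3. cA    = {6,7,3,2,1}
  4. ckA   = {}
  5. kcA   = {6,4,7,3,2,1}
  6. ckcA  = {5}
  7. kckcA = {6,5,1}
  8. ckckcA = {4,7,3,2}
(closed under both — stop)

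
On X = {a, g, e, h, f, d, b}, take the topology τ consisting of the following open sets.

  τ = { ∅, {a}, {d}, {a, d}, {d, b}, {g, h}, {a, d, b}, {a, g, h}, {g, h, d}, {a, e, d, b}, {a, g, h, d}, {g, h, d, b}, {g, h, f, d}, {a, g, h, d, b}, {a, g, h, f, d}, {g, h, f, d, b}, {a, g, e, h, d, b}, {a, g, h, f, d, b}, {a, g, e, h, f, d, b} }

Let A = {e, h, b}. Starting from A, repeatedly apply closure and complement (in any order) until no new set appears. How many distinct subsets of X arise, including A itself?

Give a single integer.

10

X∖A={a, g, f, d}, int(X∖A)={a, d}, hence cl(A)={g, e, h, f, b}
Orbit (k=closure, c=complement):
  1. A     = {e, h, b}
  2. kA    = {g, e, h, f, b}
  3. cA    = {a, g, f, d}
  4. ckA   = {a, d}
  5. kcA   = {a, g, e, h, f, d, b}
  6. kckA  = {a, e, f, d, b}
  7. ckcA  = ∅
  8. ckckA = {g, h}
  9. kckckA = {g, h, f}
  10. ckckckA = {a, e, d, b}
(closed under both — stop)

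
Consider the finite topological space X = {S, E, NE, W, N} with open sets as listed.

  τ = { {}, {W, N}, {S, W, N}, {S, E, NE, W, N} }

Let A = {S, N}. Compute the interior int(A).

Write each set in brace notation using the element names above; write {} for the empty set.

interior: largest open inside A is {} (from {})

{}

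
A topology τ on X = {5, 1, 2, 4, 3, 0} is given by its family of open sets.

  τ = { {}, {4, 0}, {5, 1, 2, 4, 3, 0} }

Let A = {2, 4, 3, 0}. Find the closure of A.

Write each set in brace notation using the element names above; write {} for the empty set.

closure: X∖int(X∖A) = X∖{} = {5, 1, 2, 4, 3, 0}

{5, 1, 2, 4, 3, 0}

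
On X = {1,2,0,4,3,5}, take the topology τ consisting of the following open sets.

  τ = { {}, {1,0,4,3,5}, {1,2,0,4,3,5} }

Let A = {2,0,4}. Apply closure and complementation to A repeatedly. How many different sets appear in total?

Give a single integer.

4

complement {1,3,5}; its interior {}; cl(A) = X∖{} = {1,2,0,4,3,5}
With k = closure, c = complement:
  1. A     = {2,0,4}
  2. kA    = {1,2,0,4,3,5}
  3. cA    = {1,3,5}
  4. ckA   = {}
k, c of each give nothing new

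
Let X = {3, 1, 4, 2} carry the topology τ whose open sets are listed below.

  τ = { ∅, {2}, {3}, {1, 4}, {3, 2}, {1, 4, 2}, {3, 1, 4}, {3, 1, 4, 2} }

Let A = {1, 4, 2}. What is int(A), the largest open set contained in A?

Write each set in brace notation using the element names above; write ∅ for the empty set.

{1, 4, 2}

interior: largest open inside A is {1, 4, 2} (from ∅, {2}, {1, 4}, {1, 4, 2})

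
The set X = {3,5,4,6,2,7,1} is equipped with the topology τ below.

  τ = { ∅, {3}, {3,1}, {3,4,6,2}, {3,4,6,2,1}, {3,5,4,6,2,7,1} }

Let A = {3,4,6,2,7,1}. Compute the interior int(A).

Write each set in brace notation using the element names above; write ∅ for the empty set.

opens ⊆ A: ∅, {3}, {3,1}, {3,4,6,2}, {3,4,6,2,1}; union → int = {3,4,6,2,1}

{3,4,6,2,1}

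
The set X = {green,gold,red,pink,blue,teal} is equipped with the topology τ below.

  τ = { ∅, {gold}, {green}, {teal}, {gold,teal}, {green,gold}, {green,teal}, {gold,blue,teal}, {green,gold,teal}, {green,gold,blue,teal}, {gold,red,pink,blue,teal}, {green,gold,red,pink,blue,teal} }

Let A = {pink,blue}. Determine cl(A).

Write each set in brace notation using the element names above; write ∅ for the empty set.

{red,pink,blue}

X∖A={green,gold,red,teal}, int(X∖A)={green,gold,teal}, hence cl(A)={red,pink,blue}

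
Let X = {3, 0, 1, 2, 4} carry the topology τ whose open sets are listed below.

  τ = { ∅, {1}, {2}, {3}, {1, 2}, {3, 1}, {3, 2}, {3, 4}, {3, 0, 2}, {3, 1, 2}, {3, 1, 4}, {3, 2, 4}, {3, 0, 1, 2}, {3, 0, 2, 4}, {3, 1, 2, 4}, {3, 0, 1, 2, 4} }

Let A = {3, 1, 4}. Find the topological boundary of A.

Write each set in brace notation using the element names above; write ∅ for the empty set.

{0}

open subsets of A: ∅, {1}, {3}, {3, 4}, {3, 1}, {3, 1, 4}; so int(A) = {3, 1, 4}
closure: X∖int(X∖A) = X∖{2} = {3, 0, 1, 4}
∂A = {3, 0, 1, 4} minus {3, 1, 4} = {0}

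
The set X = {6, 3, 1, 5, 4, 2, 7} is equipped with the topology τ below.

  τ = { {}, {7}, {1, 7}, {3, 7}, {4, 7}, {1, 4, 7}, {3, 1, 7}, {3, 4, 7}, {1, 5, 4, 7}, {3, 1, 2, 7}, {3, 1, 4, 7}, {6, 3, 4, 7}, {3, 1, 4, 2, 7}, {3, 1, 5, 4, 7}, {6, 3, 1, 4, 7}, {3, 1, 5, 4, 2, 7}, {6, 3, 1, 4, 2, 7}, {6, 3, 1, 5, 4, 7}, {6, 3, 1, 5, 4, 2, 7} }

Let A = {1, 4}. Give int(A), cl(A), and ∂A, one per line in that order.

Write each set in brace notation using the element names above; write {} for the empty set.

int(A) = {}
cl(A)  = {6, 1, 5, 4, 2}
∂A     = {6, 1, 5, 4, 2}

interior: largest open inside A is {} (from {})
cl via duality: int({6, 3, 5, 2, 7}) = {3, 7}, so X∖{3, 7} = {6, 1, 5, 4, 2}
cl∖int = {6, 1, 5, 4, 2}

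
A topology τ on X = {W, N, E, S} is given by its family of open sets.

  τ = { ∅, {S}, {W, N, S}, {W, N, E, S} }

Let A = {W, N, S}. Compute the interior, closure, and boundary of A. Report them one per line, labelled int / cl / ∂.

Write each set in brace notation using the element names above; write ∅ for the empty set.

int(A) = {W, N, S}
cl(A)  = {W, N, E, S}
∂A     = {E}

opens ⊆ A: ∅, {S}, {W, N, S}; union → int = {W, N, S}
complement {E}; its interior ∅; cl(A) = X∖∅ = {W, N, E, S}
boundary = {W, N, E, S} ∖ {W, N, S} = {E}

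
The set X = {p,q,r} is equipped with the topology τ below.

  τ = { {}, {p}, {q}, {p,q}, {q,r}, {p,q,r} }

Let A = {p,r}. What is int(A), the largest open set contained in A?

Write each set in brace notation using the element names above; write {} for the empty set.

open subsets of A: {}, {p}; so int(A) = {p}

{p}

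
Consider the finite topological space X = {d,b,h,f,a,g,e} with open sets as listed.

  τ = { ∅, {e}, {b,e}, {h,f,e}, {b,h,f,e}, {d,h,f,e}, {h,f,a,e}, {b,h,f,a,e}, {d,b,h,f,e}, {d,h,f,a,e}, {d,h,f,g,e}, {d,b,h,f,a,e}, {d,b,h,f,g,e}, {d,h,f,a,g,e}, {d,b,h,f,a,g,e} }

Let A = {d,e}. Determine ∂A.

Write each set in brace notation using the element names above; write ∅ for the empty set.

interior: largest open inside A is {e} (from ∅, {e})
cl via duality: int({b,h,f,a,g}) = ∅, so X∖∅ = {d,b,h,f,a,g,e}
cl∖int = {d,b,h,f,a,g}

{d,b,h,f,a,g}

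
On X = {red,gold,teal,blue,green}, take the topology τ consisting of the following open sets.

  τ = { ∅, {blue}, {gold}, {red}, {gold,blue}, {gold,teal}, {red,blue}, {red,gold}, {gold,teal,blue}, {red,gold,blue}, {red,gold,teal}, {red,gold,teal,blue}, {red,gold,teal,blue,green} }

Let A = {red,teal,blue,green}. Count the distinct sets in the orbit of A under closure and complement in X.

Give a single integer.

cl via duality: int({gold}) = {gold}, so X∖{gold} = {red,teal,blue,green}
Write k for closure, c for complement:
  1. A     = {red,teal,blue,green}
  2. cA    = {gold}
  3. kcA   = {gold,teal,green}
  4. ckcA  = {red,blue}
  5. kckcA = {red,blue,green}
  6. ckckcA = {gold,teal}
applying k or c yields no new set

6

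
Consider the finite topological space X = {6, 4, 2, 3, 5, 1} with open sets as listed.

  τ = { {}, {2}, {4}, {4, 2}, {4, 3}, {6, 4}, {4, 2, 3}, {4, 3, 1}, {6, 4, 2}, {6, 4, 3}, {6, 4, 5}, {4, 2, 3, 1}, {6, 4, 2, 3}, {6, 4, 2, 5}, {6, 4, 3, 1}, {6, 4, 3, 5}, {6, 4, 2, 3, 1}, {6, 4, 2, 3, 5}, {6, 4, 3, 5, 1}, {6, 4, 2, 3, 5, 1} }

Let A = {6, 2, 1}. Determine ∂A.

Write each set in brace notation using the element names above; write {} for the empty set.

U open, U⊆A: {}, {2}. int(A) = ⋃ = {2}
X∖A={4, 3, 5}, int(X∖A)={4, 3}, hence cl(A)={6, 2, 5, 1}
∂A: remove int from cl → {6, 5, 1}

{6, 5, 1}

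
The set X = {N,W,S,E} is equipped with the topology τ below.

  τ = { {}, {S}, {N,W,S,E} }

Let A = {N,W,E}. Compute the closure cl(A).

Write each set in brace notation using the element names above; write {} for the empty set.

{N,W,E}

cl via duality: int({S}) = {S}, so X∖{S} = {N,W,E}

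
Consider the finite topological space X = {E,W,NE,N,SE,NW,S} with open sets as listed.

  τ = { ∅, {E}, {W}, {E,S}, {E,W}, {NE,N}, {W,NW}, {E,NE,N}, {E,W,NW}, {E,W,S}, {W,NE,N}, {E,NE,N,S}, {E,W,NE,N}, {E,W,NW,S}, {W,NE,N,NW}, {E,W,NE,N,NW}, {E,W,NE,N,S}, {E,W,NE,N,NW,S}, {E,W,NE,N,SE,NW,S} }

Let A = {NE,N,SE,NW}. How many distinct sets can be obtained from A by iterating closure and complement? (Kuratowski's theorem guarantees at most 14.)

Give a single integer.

X∖A={E,W,S}, int(X∖A)={E,W,S}, hence cl(A)={NE,N,SE,NW}
Orbit (k=closure, c=complement):
  1. A     = {NE,N,SE,NW}
  2. cA    = {E,W,S}
  3. kcA   = {E,W,SE,NW,S}
  4. ckcA  = {NE,N}
  5. kckcA = {NE,N,SE}
  6. ckckcA = {E,W,NW,S}
(closed under both — stop)

6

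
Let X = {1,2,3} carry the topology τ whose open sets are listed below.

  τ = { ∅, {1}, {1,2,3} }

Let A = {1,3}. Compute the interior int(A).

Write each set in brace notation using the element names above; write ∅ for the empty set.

{1}

open subsets of A: ∅, {1}; so int(A) = {1}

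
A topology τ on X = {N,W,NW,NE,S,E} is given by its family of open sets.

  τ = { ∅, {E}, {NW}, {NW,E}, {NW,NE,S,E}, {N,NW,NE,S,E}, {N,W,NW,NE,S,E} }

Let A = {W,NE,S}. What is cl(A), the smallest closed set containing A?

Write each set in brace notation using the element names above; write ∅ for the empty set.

{N,W,NE,S}

complement {N,NW,E}; its interior {NW,E}; cl(A) = X∖{NW,E} = {N,W,NE,S}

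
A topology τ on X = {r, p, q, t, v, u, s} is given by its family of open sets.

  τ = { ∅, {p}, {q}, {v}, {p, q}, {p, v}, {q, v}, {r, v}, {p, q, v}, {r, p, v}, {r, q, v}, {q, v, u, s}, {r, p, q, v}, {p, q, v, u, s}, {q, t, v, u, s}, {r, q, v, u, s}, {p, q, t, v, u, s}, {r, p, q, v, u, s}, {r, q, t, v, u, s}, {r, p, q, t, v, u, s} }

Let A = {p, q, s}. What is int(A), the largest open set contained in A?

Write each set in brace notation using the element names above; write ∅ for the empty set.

U open, U⊆A: ∅, {p}, {q}, {p, q}. int(A) = ⋃ = {p, q}

{p, q}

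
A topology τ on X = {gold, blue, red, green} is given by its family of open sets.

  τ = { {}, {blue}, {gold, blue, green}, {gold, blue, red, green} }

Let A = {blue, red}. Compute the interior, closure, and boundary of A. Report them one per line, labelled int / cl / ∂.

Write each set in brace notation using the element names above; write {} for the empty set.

open subsets of A: {}, {blue}; so int(A) = {blue}
closure: X∖int(X∖A) = X∖{} = {gold, blue, red, green}
∂A = {gold, blue, red, green} minus {blue} = {gold, red, green}

int(A) = {blue}
cl(A)  = {gold, blue, red, green}
∂A     = {gold, red, green}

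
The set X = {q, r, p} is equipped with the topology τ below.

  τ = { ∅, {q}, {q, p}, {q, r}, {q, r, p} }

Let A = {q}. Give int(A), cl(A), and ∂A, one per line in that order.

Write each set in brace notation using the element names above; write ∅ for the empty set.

open subsets of A: ∅, {q}; so int(A) = {q}
closure: X∖int(X∖A) = X∖∅ = {q, r, p}
∂A = {q, r, p} minus {q} = {r, p}

int(A) = {q}
cl(A)  = {q, r, p}
∂A     = {r, p}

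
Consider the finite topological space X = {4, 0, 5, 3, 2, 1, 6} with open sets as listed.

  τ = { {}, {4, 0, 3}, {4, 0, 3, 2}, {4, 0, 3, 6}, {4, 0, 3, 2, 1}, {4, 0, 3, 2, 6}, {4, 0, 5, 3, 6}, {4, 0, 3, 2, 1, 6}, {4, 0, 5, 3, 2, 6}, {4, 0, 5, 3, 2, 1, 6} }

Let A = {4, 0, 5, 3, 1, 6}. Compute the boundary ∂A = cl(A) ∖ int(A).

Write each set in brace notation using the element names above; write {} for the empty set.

open subsets of A: {}, {4, 0, 3}, {4, 0, 3, 6}, {4, 0, 5, 3, 6}; so int(A) = {4, 0, 5, 3, 6}
closure: X∖int(X∖A) = X∖{} = {4, 0, 5, 3, 2, 1, 6}
∂A = {4, 0, 5, 3, 2, 1, 6} minus {4, 0, 5, 3, 6} = {2, 1}

{2, 1}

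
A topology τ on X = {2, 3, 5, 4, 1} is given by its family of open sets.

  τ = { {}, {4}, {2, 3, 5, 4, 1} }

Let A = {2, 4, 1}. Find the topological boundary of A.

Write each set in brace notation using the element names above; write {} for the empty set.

opens ⊆ A: {}, {4}; union → int = {4}
complement {3, 5}; its interior {}; cl(A) = X∖{} = {2, 3, 5, 4, 1}
boundary = {2, 3, 5, 4, 1} ∖ {4} = {2, 3, 5, 1}

{2, 3, 5, 1}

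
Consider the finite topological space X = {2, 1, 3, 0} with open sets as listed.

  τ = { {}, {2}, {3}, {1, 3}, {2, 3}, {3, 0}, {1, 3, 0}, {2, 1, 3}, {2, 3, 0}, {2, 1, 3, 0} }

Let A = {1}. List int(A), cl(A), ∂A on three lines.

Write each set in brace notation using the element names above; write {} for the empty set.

interior: largest open inside A is {} (from {})
cl via duality: int({2, 3, 0}) = {2, 3, 0}, so X∖{2, 3, 0} = {1}
cl∖int = {1}

int(A) = {}
cl(A)  = {1}
∂A     = {1}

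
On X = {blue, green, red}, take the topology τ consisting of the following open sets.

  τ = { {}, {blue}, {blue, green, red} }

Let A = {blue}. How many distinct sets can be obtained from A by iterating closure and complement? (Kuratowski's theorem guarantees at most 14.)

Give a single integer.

complement {green, red}; its interior {}; cl(A) = X∖{} = {blue, green, red}
With k = closure, c = complement:
  1. A     = {blue}
  2. kA    = {blue, green, red}
  3. cA    = {green, red}
  4. ckA   = {}
k, c of each give nothing new

4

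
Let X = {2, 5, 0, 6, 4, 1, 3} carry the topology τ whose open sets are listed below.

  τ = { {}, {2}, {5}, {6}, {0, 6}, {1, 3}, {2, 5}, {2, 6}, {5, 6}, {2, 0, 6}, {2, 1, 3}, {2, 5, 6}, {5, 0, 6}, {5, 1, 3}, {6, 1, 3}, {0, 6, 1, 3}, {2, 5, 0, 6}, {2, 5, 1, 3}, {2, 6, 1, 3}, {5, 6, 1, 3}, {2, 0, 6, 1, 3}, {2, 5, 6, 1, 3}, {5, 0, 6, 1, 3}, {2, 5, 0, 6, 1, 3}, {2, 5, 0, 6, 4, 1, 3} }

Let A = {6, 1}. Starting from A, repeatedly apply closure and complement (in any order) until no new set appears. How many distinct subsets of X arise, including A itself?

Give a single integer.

12

complement {2, 5, 0, 4, 3}; its interior {2, 5}; cl(A) = X∖{2, 5} = {0, 6, 4, 1, 3}
With k = closure, c = complement:
  1. A     = {6, 1}
  2. kA    = {0, 6, 4, 1, 3}
  3. cA    = {2, 5, 0, 4, 3}
  4. ckA   = {2, 5}
  5. kcA   = {2, 5, 0, 4, 1, 3}
  6. kckA  = {2, 5, 4}
  7. ckcA  = {6}
  8. ckckA = {0, 6, 1, 3}
  9. kckcA = {0, 6, 4}
  10. ckckcA = {2, 5, 1, 3}
  11. kckckcA = {2, 5, 4, 1, 3}
  12. ckckckcA = {0, 6}
k, c of each give nothing new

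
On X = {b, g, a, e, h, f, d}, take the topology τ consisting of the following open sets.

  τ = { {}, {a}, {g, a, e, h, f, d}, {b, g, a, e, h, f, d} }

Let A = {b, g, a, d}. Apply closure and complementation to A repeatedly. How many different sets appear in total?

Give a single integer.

closure: X∖int(X∖A) = X∖{} = {b, g, a, e, h, f, d}
Let k=closure and c=complement:
  1. A     = {b, g, a, d}
  2. kA    = {b, g, a, e, h, f, d}
  3. cA    = {e, h, f}
  4. ckA   = {}
  5. kcA   = {b, g, e, h, f, d}
  6. ckcA  = {a}
— saturated at 6

6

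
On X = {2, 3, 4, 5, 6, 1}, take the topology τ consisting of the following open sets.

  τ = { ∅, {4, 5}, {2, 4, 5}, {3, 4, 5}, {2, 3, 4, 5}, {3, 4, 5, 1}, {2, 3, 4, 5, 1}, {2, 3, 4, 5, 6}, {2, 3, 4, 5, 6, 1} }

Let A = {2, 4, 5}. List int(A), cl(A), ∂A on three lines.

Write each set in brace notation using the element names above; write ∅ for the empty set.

int(A) = {2, 4, 5}
cl(A)  = {2, 3, 4, 5, 6, 1}
∂A     = {3, 6, 1}

U open, U⊆A: ∅, {4, 5}, {2, 4, 5}. int(A) = ⋃ = {2, 4, 5}
X∖A={3, 6, 1}, int(X∖A)=∅, hence cl(A)={2, 3, 4, 5, 6, 1}
∂A: remove int from cl → {3, 6, 1}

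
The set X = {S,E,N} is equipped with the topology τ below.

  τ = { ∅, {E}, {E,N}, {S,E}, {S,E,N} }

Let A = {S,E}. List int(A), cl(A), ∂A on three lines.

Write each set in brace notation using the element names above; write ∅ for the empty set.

interior: largest open inside A is {S,E} (from ∅, {E}, {S,E})
cl via duality: int({N}) = ∅, so X∖∅ = {S,E,N}
cl∖int = {N}

int(A) = {S,E}
cl(A)  = {S,E,N}
∂A     = {N}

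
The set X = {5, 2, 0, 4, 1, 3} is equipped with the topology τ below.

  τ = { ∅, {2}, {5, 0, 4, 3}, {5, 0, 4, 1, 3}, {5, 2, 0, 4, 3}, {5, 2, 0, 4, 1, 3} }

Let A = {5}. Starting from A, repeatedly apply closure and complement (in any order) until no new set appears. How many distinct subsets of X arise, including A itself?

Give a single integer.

closure: X∖int(X∖A) = X∖{2} = {5, 0, 4, 1, 3}
Let k=closure and c=complement:
  1. A     = {5}
  2. kA    = {5, 0, 4, 1, 3}
  3. cA    = {2, 0, 4, 1, 3}
  4. ckA   = {2}
  5. kcA   = {5, 2, 0, 4, 1, 3}
  6. ckcA  = ∅
— saturated at 6

6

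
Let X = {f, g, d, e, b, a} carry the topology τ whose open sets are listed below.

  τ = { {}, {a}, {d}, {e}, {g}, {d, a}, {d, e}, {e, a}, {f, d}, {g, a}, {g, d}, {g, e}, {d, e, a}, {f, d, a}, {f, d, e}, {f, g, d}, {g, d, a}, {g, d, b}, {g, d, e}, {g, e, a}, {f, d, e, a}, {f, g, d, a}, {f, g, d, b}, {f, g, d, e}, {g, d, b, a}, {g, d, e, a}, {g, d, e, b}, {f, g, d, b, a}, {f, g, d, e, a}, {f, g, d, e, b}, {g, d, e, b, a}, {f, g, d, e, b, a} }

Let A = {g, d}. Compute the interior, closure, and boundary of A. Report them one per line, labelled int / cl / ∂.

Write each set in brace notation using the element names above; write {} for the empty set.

int(A) = {g, d}
cl(A)  = {f, g, d, b}
∂A     = {f, b}

open subsets of A: {}, {d}, {g}, {g, d}; so int(A) = {g, d}
closure: X∖int(X∖A) = X∖{e, a} = {f, g, d, b}
∂A = {f, g, d, b} minus {g, d} = {f, b}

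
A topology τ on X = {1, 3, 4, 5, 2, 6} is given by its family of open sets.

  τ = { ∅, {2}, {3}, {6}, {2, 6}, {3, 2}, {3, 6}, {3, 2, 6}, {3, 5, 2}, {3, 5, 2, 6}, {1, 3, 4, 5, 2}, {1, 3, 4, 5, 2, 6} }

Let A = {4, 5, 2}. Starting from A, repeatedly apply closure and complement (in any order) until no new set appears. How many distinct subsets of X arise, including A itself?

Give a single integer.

6

complement {1, 3, 6}; its interior {3, 6}; cl(A) = X∖{3, 6} = {1, 4, 5, 2}
With k = closure, c = complement:
  1. A     = {4, 5, 2}
  2. kA    = {1, 4, 5, 2}
  3. cA    = {1, 3, 6}
  4. ckA   = {3, 6}
  5. kcA   = {1, 3, 4, 5, 6}
  6. ckcA  = {2}
k, c of each give nothing new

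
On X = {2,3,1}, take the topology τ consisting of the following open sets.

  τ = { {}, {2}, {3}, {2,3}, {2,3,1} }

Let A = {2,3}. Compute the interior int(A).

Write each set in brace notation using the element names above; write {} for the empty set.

{2,3}

open subsets of A: {}, {2}, {3}, {2,3}; so int(A) = {2,3}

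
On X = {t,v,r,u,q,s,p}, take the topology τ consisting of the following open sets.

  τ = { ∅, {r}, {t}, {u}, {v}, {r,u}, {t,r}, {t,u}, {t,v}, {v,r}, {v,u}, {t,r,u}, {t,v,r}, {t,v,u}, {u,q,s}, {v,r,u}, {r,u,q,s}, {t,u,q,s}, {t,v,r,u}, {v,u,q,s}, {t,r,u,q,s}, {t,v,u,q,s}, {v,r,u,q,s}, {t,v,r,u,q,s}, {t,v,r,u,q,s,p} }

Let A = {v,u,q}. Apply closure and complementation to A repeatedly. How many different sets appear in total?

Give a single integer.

8

X∖A={t,r,s,p}, int(X∖A)={t,r}, hence cl(A)={v,u,q,s,p}
Orbit (k=closure, c=complement):
  1. A     = {v,u,q}
  2. kA    = {v,u,q,s,p}
  3. cA    = {t,r,s,p}
  4. ckA   = {t,r}
  5. kcA   = {t,r,q,s,p}
  6. kckA  = {t,r,p}
  7. ckcA  = {v,u}
  8. ckckA = {v,u,q,s}
(closed under both — stop)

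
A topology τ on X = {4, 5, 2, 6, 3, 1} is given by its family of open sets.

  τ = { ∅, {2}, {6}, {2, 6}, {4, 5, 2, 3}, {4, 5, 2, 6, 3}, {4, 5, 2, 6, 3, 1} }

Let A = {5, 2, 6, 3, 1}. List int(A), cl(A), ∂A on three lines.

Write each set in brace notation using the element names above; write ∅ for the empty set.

open subsets of A: ∅, {2}, {6}, {2, 6}; so int(A) = {2, 6}
closure: X∖int(X∖A) = X∖∅ = {4, 5, 2, 6, 3, 1}
∂A = {4, 5, 2, 6, 3, 1} minus {2, 6} = {4, 5, 3, 1}

int(A) = {2, 6}
cl(A)  = {4, 5, 2, 6, 3, 1}
∂A     = {4, 5, 3, 1}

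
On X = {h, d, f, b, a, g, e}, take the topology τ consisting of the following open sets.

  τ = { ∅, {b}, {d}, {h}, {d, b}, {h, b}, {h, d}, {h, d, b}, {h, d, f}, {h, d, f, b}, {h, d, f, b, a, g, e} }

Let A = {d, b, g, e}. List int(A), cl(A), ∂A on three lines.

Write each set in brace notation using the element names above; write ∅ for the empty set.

int(A) = {d, b}
cl(A)  = {d, f, b, a, g, e}
∂A     = {f, a, g, e}

U open, U⊆A: ∅, {b}, {d}, {d, b}. int(A) = ⋃ = {d, b}
X∖A={h, f, a}, int(X∖A)={h}, hence cl(A)={d, f, b, a, g, e}
∂A: remove int from cl → {f, a, g, e}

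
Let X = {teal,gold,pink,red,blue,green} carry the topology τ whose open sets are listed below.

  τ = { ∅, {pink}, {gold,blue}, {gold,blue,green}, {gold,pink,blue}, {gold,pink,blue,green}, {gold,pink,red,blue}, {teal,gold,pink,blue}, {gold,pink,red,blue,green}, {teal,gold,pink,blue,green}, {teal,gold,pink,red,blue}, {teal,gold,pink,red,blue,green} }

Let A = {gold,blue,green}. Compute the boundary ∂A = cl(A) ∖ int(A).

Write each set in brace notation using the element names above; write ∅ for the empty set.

opens ⊆ A: ∅, {gold,blue}, {gold,blue,green}; union → int = {gold,blue,green}
complement {teal,pink,red}; its interior {pink}; cl(A) = X∖{pink} = {teal,gold,red,blue,green}
boundary = {teal,gold,red,blue,green} ∖ {gold,blue,green} = {teal,red}

{teal,red}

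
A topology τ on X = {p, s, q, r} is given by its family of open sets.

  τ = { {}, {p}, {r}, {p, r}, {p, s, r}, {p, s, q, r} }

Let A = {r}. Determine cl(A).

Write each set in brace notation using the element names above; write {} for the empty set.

cl via duality: int({p, s, q}) = {p}, so X∖{p} = {s, q, r}

{s, q, r}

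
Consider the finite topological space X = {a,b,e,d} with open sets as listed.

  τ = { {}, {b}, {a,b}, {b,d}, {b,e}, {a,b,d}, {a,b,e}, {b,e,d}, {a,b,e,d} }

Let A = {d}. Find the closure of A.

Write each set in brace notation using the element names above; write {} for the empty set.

closure: X∖int(X∖A) = X∖{a,b,e} = {d}

{d}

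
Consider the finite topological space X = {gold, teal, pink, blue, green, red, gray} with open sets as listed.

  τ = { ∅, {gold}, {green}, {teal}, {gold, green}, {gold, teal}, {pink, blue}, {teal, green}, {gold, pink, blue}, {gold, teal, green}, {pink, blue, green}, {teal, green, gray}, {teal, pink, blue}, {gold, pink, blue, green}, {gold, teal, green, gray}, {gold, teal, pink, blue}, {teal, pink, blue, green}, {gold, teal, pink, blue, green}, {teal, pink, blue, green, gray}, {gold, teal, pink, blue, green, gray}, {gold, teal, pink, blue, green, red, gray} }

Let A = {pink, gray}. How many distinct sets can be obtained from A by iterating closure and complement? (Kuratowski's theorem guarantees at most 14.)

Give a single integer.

10

X∖A={gold, teal, blue, green, red}, int(X∖A)={gold, teal, green}, hence cl(A)={pink, blue, red, gray}
Orbit (k=closure, c=complement):
  1. A     = {pink, gray}
  2. kA    = {pink, blue, red, gray}
  3. cA    = {gold, teal, blue, green, red}
  4. ckA   = {gold, teal, green}
  5. kcA   = {gold, teal, pink, blue, green, red, gray}
  6. kckA  = {gold, teal, green, red, gray}
  7. ckcA  = ∅
  8. ckckA = {pink, blue}
  9. kckckA = {pink, blue, red}
  10. ckckckA = {gold, teal, green, gray}
(closed under both — stop)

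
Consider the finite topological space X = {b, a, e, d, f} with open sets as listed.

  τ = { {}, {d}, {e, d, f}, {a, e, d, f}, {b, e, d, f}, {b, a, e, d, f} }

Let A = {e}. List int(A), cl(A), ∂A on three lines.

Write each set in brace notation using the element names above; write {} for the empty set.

int(A) = {}
cl(A)  = {b, a, e, f}
∂A     = {b, a, e, f}

U open, U⊆A: {}. int(A) = ⋃ = {}
X∖A={b, a, d, f}, int(X∖A)={d}, hence cl(A)={b, a, e, f}
∂A: remove int from cl → {b, a, e, f}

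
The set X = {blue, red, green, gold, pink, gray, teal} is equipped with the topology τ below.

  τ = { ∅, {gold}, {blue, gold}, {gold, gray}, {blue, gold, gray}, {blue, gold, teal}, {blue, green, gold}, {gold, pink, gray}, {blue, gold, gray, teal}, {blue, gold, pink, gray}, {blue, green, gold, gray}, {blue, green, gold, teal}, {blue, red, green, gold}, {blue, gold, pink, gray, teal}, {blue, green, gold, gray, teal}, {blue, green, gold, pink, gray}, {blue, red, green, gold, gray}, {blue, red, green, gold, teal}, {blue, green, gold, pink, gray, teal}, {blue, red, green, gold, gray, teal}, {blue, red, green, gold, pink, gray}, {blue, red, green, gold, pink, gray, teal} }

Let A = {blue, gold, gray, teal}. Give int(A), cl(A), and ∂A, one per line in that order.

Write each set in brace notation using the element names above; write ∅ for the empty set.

int(A) = {blue, gold, gray, teal}
cl(A)  = {blue, red, green, gold, pink, gray, teal}
∂A     = {red, green, pink}

U open, U⊆A: ∅, {gold}, {blue, gold}, {gold, gray}, {blue, gold, gray}, {blue, gold, teal}, {blue, gold, gray, teal}. int(A) = ⋃ = {blue, gold, gray, teal}
X∖A={red, green, pink}, int(X∖A)=∅, hence cl(A)={blue, red, green, gold, pink, gray, teal}
∂A: remove int from cl → {red, green, pink}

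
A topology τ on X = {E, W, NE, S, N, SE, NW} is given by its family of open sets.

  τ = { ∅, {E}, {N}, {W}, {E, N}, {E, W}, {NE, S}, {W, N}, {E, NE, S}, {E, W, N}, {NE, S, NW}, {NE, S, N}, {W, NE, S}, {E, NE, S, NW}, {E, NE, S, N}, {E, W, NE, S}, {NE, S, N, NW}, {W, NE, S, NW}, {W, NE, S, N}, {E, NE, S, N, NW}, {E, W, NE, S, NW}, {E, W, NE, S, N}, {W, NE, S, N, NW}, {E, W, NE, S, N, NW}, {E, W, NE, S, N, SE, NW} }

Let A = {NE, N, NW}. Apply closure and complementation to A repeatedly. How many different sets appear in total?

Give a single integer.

10

complement {E, W, S, SE}; its interior {E, W}; cl(A) = X∖{E, W} = {NE, S, N, SE, NW}
With k = closure, c = complement:
  1. A     = {NE, N, NW}
  2. kA    = {NE, S, N, SE, NW}
  3. cA    = {E, W, S, SE}
  4. ckA   = {E, W}
  5. kcA   = {E, W, NE, S, SE, NW}
  6. kckA  = {E, W, SE}
  7. ckcA  = {N}
  8. ckckA = {NE, S, N, NW}
  9. kckcA = {N, SE}
  10. ckckcA = {E, W, NE, S, NW}
k, c of each give nothing new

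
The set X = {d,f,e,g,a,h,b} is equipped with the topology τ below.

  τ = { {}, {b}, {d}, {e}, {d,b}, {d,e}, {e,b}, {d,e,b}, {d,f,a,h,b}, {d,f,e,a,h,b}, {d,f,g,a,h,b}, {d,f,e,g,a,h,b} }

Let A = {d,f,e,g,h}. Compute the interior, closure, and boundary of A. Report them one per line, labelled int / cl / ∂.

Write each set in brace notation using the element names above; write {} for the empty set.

int(A) = {d,e}
cl(A)  = {d,f,e,g,a,h}
∂A     = {f,g,a,h}

open subsets of A: {}, {e}, {d}, {d,e}; so int(A) = {d,e}
closure: X∖int(X∖A) = X∖{b} = {d,f,e,g,a,h}
∂A = {d,f,e,g,a,h} minus {d,e} = {f,g,a,h}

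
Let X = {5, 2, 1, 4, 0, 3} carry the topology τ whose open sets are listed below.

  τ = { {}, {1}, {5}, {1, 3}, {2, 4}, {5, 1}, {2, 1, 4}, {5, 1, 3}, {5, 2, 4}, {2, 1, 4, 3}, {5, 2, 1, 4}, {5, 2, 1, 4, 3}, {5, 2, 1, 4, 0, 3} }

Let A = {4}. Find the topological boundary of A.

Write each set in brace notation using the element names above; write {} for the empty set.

{2, 4, 0}

interior: largest open inside A is {} (from {})
cl via duality: int({5, 2, 1, 0, 3}) = {5, 1, 3}, so X∖{5, 1, 3} = {2, 4, 0}
cl∖int = {2, 4, 0}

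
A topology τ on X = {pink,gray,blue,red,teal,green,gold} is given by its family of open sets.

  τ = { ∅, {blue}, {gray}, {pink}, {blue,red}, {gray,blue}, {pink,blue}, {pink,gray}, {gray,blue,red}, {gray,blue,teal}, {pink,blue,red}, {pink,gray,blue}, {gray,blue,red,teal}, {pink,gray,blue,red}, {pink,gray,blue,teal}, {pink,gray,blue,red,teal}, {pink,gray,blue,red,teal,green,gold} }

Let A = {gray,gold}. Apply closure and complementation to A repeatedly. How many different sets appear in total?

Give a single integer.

6

X∖A={pink,blue,red,teal,green}, int(X∖A)={pink,blue,red}, hence cl(A)={gray,teal,green,gold}
Orbit (k=closure, c=complement):
  1. A     = {gray,gold}
  2. kA    = {gray,teal,green,gold}
  3. cA    = {pink,blue,red,teal,green}
  4. ckA   = {pink,blue,red}
  5. kcA   = {pink,blue,red,teal,green,gold}
  6. ckcA  = {gray}
(closed under both — stop)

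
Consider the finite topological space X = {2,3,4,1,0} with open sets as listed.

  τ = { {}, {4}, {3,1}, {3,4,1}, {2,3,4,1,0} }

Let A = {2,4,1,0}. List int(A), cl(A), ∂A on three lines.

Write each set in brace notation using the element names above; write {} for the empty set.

int(A) = {4}
cl(A)  = {2,3,4,1,0}
∂A     = {2,3,1,0}

interior: largest open inside A is {4} (from {}, {4})
cl via duality: int({3}) = {}, so X∖{} = {2,3,4,1,0}
cl∖int = {2,3,1,0}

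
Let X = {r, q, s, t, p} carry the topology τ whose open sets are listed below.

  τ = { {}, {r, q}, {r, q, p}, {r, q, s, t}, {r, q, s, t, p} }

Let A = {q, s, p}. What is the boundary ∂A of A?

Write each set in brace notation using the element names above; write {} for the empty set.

{r, q, s, t, p}

interior: largest open inside A is {} (from {})
cl via duality: int({r, t}) = {}, so X∖{} = {r, q, s, t, p}
cl∖int = {r, q, s, t, p}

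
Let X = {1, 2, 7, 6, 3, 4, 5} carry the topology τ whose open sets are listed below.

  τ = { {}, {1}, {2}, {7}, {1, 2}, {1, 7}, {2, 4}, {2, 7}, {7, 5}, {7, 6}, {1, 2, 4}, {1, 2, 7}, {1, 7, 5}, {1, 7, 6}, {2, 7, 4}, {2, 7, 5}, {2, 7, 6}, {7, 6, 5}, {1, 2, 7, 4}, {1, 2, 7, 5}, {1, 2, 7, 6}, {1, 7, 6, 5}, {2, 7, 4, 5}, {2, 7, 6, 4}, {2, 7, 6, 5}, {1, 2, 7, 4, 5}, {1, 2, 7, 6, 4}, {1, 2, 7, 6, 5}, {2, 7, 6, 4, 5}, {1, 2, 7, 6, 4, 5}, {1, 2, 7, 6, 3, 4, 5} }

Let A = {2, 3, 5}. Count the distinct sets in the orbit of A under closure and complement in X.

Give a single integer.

closure: X∖int(X∖A) = X∖{1, 7, 6} = {2, 3, 4, 5}
Let k=closure and c=complement:
  1. A     = {2, 3, 5}
  2. kA    = {2, 3, 4, 5}
  3. cA    = {1, 7, 6, 4}
  4. ckA   = {1, 7, 6}
  5. kcA   = {1, 7, 6, 3, 4, 5}
  6. kckA  = {1, 7, 6, 3, 5}
  7. ckcA  = {2}
  8. ckckA = {2, 4}
  9. kckcA = {2, 3, 4}
  10. ckckcA = {1, 7, 6, 5}
— saturated at 10

10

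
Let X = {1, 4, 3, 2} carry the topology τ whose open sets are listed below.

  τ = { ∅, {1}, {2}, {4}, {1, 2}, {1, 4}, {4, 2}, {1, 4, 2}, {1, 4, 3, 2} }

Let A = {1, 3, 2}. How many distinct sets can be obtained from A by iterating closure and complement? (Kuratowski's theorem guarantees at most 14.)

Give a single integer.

4

X∖A={4}, int(X∖A)={4}, hence cl(A)={1, 3, 2}
Orbit (k=closure, c=complement):
  1. A     = {1, 3, 2}
  2. cA    = {4}
  3. kcA   = {4, 3}
  4. ckcA  = {1, 2}
(closed under both — stop)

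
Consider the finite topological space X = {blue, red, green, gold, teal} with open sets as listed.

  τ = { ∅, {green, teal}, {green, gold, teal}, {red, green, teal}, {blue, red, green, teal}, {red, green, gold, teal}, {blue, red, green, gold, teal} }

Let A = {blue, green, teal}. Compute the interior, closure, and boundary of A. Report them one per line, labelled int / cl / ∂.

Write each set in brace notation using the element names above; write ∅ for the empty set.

int(A) = {green, teal}
cl(A)  = {blue, red, green, gold, teal}
∂A     = {blue, red, gold}

opens ⊆ A: ∅, {green, teal}; union → int = {green, teal}
complement {red, gold}; its interior ∅; cl(A) = X∖∅ = {blue, red, green, gold, teal}
boundary = {blue, red, green, gold, teal} ∖ {green, teal} = {blue, red, gold}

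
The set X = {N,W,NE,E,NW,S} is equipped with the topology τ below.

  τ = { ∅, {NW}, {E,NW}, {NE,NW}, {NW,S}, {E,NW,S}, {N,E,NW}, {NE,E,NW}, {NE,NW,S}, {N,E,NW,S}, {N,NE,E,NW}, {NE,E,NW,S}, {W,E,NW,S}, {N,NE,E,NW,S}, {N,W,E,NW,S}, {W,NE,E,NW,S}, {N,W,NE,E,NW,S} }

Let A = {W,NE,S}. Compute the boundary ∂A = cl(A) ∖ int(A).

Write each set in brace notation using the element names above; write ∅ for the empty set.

open subsets of A: ∅; so int(A) = ∅
closure: X∖int(X∖A) = X∖{N,E,NW} = {W,NE,S}
∂A = {W,NE,S} minus ∅ = {W,NE,S}

{W,NE,S}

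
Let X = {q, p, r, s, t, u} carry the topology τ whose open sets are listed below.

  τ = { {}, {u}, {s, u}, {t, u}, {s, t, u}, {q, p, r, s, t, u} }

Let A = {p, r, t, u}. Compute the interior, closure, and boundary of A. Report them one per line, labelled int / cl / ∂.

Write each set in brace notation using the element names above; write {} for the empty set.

opens ⊆ A: {}, {u}, {t, u}; union → int = {t, u}
complement {q, s}; its interior {}; cl(A) = X∖{} = {q, p, r, s, t, u}
boundary = {q, p, r, s, t, u} ∖ {t, u} = {q, p, r, s}

int(A) = {t, u}
cl(A)  = {q, p, r, s, t, u}
∂A     = {q, p, r, s}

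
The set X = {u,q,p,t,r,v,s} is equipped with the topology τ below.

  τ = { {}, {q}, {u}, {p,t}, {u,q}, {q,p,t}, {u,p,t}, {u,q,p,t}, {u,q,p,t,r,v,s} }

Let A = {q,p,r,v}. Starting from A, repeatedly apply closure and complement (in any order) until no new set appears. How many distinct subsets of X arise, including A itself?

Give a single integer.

10

X∖A={u,t,s}, int(X∖A)={u}, hence cl(A)={q,p,t,r,v,s}
Orbit (k=closure, c=complement):
  1. A     = {q,p,r,v}
  2. kA    = {q,p,t,r,v,s}
  3. cA    = {u,t,s}
  4. ckA   = {u}
  5. kcA   = {u,p,t,r,v,s}
  6. kckA  = {u,r,v,s}
  7. ckcA  = {q}
  8. ckckA = {q,p,t}
  9. kckcA = {q,r,v,s}
  10. ckckcA = {u,p,t}
(closed under both — stop)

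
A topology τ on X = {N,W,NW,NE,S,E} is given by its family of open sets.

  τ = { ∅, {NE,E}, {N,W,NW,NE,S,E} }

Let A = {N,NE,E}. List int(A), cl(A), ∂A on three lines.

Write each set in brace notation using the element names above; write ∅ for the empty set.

int(A) = {NE,E}
cl(A)  = {N,W,NW,NE,S,E}
∂A     = {N,W,NW,S}

open subsets of A: ∅, {NE,E}; so int(A) = {NE,E}
closure: X∖int(X∖A) = X∖∅ = {N,W,NW,NE,S,E}
∂A = {N,W,NW,NE,S,E} minus {NE,E} = {N,W,NW,S}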